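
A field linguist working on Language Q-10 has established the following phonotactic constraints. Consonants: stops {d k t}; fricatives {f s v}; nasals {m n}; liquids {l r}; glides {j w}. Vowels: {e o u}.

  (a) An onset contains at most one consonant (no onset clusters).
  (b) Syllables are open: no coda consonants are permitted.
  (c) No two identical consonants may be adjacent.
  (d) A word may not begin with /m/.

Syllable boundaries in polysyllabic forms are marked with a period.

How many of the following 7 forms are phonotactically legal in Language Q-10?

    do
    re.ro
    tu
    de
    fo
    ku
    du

do — σ1 onset /d/, coda /∅/ ok → phonotactically legal
re.ro — σ1 onset /r/, coda /∅/ ok; σ2 onset /r/, coda /∅/ ok → phonotactically legal
tu — σ1 onset /t/, coda /∅/ ok → phonotactically legal
de — σ1 onset /d/, coda /∅/ ok → phonotactically legal
fo — σ1 onset /f/, coda /∅/ ok → phonotactically legal
ku — σ1 onset /k/, coda /∅/ ok → phonotactically legal
du — σ1 onset /d/, coda /∅/ ok → phonotactically legal
Phonotactically legal: do, re.ro, tu, de, fo, ku, du → 7.

7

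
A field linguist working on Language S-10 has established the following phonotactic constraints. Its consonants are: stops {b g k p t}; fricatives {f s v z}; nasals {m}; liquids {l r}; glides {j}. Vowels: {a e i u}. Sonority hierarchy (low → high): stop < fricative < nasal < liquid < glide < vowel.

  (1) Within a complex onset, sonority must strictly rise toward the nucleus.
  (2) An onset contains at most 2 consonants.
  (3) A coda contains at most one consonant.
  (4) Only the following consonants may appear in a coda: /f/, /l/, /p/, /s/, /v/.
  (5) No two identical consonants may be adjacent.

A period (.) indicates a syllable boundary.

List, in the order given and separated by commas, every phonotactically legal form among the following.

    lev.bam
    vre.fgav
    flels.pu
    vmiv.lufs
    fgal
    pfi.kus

pfi.kus

lev.bam — violates constraint 4: syllable 2 coda contains /m/, which is not a licensed coda consonant → phonotactically illegal
vre.fgav — violates constraint 1: syllable 2 onset /fg/: /f/ (fricative, 2) → /g/ (stop, 1) does not rise → phonotactically illegal
flels.pu — violates constraint 3: syllable 1 coda /ls/ has 2 consonants (> 1) → phonotactically illegal
vmiv.lufs — violates constraint 3: syllable 2 coda /fs/ has 2 consonants (> 1) → phonotactically illegal
fgal — violates constraint 1: syllable 1 onset /fg/: /f/ (fricative, 2) → /g/ (stop, 1) does not rise → phonotactically illegal
pfi.kus — σ1 onset /pf/ (1→2 rises), coda /∅/ ok; σ2 onset /k/, coda /s/ ok → phonotactically legal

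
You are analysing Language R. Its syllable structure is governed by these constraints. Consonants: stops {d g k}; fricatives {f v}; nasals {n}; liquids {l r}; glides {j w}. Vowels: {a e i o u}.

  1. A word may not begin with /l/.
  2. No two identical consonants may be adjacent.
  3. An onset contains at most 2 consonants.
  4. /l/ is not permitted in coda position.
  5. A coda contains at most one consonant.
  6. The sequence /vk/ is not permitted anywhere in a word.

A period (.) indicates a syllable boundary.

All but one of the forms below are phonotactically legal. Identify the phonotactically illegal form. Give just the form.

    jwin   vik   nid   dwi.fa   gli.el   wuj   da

gli.el

jwin — σ1 onset /jw/ (2C), coda /n/ ok → phonotactically legal
vik — σ1 onset /v/, coda /k/ ok → phonotactically legal
nid — σ1 onset /n/, coda /d/ ok → phonotactically legal
dwi.fa — σ1 onset /dw/ (2C), coda /∅/ ok; σ2 onset /f/, coda /∅/ ok → phonotactically legal
gli.el — violates constraint 4: syllable 2 coda contains /l/ → phonotactically illegal
wuj — σ1 onset /w/, coda /j/ ok → phonotactically legal
da — σ1 onset /d/, coda /∅/ ok → phonotactically legal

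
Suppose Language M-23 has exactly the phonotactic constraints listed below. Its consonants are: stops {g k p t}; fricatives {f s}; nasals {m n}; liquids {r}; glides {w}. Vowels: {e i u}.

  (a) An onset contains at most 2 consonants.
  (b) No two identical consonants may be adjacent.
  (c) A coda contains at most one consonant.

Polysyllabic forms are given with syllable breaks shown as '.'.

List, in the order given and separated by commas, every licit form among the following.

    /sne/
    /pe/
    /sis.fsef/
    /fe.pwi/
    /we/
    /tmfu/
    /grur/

/sne/, /pe/, /sis.fsef/, /fe.pwi/, /we/, /grur/

/sne/ — σ1 onset /sn/ (2C), coda /∅/ ok → licit
/pe/ — σ1 onset /p/, coda /∅/ ok → licit
/sis.fsef/ — σ1 onset /s/, coda /s/ ok; σ2 onset /fs/ (2C), coda /f/ ok → licit
/fe.pwi/ — σ1 onset /f/, coda /∅/ ok; σ2 onset /pw/ (2C), coda /∅/ ok → licit
/we/ — σ1 onset /w/, coda /∅/ ok → licit
/tmfu/ — violates constraint (a): syllable 1 onset /tmf/ has 3 consonants (> 2) → illicit
/grur/ — σ1 onset /gr/ (2C), coda /r/ ok → licit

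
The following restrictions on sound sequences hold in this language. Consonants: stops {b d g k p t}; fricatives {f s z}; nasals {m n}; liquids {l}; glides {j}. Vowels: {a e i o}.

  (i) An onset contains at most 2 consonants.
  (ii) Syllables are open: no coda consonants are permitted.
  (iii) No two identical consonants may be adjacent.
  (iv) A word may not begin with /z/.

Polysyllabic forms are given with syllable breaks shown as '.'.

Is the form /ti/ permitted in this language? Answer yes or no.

yes

/ti/ — σ1 onset /t/, coda /∅/ ok → permitted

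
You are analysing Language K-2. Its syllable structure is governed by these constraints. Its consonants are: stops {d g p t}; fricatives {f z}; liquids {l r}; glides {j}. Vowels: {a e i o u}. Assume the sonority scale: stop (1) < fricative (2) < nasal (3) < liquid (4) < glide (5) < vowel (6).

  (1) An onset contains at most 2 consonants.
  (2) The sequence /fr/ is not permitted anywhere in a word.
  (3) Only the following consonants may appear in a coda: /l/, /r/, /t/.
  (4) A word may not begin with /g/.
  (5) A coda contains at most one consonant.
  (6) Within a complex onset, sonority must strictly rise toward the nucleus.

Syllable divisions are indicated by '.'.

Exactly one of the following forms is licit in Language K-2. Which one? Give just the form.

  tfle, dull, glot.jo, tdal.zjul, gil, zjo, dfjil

tfle — violates constraint 1: syllable 1 onset /tfl/ has 3 consonants (> 2) → illicit
dull — violates constraint 5: syllable 1 coda /ll/ has 2 consonants (> 1) → illicit
glot.jo — violates constraint 4: word begins with /g/ → illicit
tdal.zjul — violates constraint 6: syllable 1 onset /td/: /t/ (stop, 1) → /d/ (stop, 1) does not rise → illicit
gil — violates constraint 4: word begins with /g/ → illicit
zjo — σ1 onset /zj/ (2→5 rises), coda /∅/ ok → licit
dfjil — violates constraint 1: syllable 1 onset /dfj/ has 3 consonants (> 2) → illicit

zjo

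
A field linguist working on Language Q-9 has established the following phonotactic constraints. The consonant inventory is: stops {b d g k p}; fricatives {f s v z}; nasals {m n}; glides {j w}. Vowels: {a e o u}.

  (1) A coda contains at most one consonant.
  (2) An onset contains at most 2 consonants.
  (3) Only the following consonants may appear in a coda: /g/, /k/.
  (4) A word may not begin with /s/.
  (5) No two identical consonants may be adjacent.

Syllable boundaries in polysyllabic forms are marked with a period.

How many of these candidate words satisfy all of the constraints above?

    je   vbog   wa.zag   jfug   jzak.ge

5

je — σ1 onset /j/, coda /∅/ ok → well-formed
vbog — σ1 onset /vb/ (2C), coda /g/ ok → well-formed
wa.zag — σ1 onset /w/, coda /∅/ ok; σ2 onset /z/, coda /g/ ok → well-formed
jfug — σ1 onset /jf/ (2C), coda /g/ ok → well-formed
jzak.ge — σ1 onset /jz/ (2C), coda /k/ ok; σ2 onset /g/, coda /∅/ ok → well-formed
Well-formed: je, vbog, wa.zag, jfug, jzak.ge → 5.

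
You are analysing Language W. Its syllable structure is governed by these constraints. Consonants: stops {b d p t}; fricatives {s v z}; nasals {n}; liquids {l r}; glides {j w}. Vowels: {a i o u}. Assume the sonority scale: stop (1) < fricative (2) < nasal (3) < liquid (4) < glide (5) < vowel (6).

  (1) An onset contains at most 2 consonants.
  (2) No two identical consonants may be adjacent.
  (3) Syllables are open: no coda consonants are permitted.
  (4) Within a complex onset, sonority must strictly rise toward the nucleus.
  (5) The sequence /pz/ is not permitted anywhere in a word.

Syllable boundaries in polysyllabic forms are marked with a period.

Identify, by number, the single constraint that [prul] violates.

3

[prul]: syllable 1 coda /l/ has 1 consonant (> 0).
This is a violation of constraint 3: "Syllables are open: no coda consonants are permitted."
The remaining constraints (1, 2, 4, 5) are satisfied.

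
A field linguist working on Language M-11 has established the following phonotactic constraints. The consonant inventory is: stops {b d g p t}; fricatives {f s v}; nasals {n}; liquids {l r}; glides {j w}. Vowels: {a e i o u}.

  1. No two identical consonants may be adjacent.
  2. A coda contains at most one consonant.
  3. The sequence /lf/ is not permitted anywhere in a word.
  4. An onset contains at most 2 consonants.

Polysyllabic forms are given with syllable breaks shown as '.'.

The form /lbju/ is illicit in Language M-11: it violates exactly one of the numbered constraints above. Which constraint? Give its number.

4

/lbju/: syllable 1 onset /lbj/ has 3 consonants (> 2).
This is a violation of constraint 4: "An onset contains at most 2 consonants."
The remaining constraints (1, 2, 3) are satisfied.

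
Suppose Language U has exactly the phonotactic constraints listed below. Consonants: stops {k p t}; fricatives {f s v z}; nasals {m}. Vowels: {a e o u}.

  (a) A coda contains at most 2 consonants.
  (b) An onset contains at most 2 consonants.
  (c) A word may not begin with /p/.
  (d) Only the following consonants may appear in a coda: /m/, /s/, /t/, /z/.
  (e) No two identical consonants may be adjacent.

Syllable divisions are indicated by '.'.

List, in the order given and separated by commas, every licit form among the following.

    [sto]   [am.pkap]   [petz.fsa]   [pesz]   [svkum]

[sto] — σ1 onset /st/ (2C), coda /∅/ ok → licit
[am.pkap] — violates constraint (d): syllable 2 coda contains /p/, which is not a licensed coda consonant → illicit
[petz.fsa] — violates constraint (c): word begins with /p/ → illicit
[pesz] — violates constraint (c): word begins with /p/ → illicit
[svkum] — violates constraint (b): syllable 1 onset /svk/ has 3 consonants (> 2) → illicit

[sto]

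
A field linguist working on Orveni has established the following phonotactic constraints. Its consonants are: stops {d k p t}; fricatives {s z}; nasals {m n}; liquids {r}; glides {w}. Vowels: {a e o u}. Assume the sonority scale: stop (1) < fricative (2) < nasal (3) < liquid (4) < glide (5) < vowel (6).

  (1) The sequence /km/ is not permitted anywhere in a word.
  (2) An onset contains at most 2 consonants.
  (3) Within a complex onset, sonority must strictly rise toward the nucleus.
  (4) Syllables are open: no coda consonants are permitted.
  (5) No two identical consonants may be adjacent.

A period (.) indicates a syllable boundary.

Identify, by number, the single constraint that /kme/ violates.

/kme/: contains banned sequence /km/.
This is a violation of constraint 1: "The sequence /km/ is not permitted anywhere in a word."
The remaining constraints (2, 3, 4, 5) are satisfied.

1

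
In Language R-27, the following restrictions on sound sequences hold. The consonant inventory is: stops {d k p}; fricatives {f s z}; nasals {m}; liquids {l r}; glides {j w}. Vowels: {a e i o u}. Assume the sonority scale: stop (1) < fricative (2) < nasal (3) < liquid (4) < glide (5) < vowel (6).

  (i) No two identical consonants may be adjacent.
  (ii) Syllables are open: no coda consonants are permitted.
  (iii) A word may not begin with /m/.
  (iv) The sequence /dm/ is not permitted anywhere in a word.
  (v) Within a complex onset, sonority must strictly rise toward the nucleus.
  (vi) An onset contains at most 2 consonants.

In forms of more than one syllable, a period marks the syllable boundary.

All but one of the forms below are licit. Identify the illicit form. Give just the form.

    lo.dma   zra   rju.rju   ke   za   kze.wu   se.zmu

lo.dma — violates constraint (iv): contains banned sequence /dm/ → illicit
zra — σ1 onset /zr/ (2→4 rises), coda /∅/ ok → licit
rju.rju — σ1 onset /rj/ (4→5 rises), coda /∅/ ok; σ2 onset /rj/ (4→5 rises), coda /∅/ ok → licit
ke — σ1 onset /k/, coda /∅/ ok → licit
za — σ1 onset /z/, coda /∅/ ok → licit
kze.wu — σ1 onset /kz/ (1→2 rises), coda /∅/ ok; σ2 onset /w/, coda /∅/ ok → licit
se.zmu — σ1 onset /s/, coda /∅/ ok; σ2 onset /zm/ (2→3 rises), coda /∅/ ok → licit

lo.dma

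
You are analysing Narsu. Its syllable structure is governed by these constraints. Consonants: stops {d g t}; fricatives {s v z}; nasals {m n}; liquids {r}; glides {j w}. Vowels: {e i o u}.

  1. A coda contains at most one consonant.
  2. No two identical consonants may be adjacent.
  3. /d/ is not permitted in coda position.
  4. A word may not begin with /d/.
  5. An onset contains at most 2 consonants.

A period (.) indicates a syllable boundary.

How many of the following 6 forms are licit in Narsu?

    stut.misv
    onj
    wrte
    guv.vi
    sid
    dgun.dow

0

stut.misv — violates constraint 1: syllable 2 coda /sv/ has 2 consonants (> 1) → illicit
onj — violates constraint 1: syllable 1 coda /nj/ has 2 consonants (> 1) → illicit
wrte — violates constraint 5: syllable 1 onset /wrt/ has 3 consonants (> 2) → illicit
guv.vi — violates constraint 2: adjacent identical consonants /vv/ → illicit
sid — violates constraint 3: syllable 1 coda contains /d/ → illicit
dgun.dow — violates constraint 4: word begins with /d/ → illicit
No form is licit → 0.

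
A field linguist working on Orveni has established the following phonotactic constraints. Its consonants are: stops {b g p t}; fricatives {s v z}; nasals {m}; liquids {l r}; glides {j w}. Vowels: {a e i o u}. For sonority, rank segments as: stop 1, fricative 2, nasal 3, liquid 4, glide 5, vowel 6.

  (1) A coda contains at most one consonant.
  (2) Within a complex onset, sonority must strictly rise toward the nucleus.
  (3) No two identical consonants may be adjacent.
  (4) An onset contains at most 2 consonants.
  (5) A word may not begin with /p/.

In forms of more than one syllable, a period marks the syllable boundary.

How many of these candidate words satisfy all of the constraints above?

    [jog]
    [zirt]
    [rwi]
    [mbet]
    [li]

[jog] — σ1 onset /j/, coda /g/ ok → licit
[zirt] — violates constraint 1: syllable 1 coda /rt/ has 2 consonants (> 1) → illicit
[rwi] — σ1 onset /rw/ (4→5 rises), coda /∅/ ok → licit
[mbet] — violates constraint 2: syllable 1 onset /mb/: /m/ (nasal, 3) → /b/ (stop, 1) does not rise → illicit
[li] — σ1 onset /l/, coda /∅/ ok → licit
Licit: [jog], [rwi], [li] → 3.

3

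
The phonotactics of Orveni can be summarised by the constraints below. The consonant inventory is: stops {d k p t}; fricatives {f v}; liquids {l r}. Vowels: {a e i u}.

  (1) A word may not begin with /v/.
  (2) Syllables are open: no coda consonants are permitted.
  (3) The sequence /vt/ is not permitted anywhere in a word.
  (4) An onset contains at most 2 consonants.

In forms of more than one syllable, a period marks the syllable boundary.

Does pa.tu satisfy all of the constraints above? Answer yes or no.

pa.tu — σ1 onset /p/, coda /∅/ ok; σ2 onset /t/, coda /∅/ ok → licit

yes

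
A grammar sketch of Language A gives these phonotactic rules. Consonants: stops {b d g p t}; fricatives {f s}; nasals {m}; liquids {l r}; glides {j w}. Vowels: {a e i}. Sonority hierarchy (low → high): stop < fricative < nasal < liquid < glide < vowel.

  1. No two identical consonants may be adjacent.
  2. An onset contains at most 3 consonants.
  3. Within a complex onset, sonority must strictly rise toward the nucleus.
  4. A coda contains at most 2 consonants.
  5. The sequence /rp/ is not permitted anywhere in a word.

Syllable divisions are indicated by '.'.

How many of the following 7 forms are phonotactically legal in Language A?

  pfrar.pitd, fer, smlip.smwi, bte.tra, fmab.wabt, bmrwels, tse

pfrar.pitd — violates constraint 5: contains banned sequence /rp/ → phonotactically illegal
fer — σ1 onset /f/, coda /r/ ok → phonotactically legal
smlip.smwi — σ1 onset /sml/ (2→3→4 rises), coda /p/ ok; σ2 onset /smw/ (2→3→5 rises), coda /∅/ ok → phonotactically legal
bte.tra — violates constraint 3: syllable 1 onset /bt/: /b/ (stop, 1) → /t/ (stop, 1) does not rise → phonotactically illegal
fmab.wabt — σ1 onset /fm/ (2→3 rises), coda /b/ ok; σ2 onset /w/, coda /bt/ (2C) ok → phonotactically legal
bmrwels — violates constraint 2: syllable 1 onset /bmrw/ has 4 consonants (> 3) → phonotactically illegal
tse — σ1 onset /ts/ (1→2 rises), coda /∅/ ok → phonotactically legal
Phonotactically legal: fer, smlip.smwi, fmab.wabt, tse → 4.

4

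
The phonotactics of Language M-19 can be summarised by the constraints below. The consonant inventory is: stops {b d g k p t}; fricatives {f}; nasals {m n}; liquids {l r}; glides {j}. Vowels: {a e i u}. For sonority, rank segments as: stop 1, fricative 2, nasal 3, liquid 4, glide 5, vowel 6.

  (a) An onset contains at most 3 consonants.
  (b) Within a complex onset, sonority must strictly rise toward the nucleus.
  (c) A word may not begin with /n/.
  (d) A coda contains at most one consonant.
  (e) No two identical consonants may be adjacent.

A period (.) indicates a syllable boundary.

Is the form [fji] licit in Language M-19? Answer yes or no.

[fji] — σ1 onset /fj/ (2→5 rises), coda /∅/ ok → licit

yes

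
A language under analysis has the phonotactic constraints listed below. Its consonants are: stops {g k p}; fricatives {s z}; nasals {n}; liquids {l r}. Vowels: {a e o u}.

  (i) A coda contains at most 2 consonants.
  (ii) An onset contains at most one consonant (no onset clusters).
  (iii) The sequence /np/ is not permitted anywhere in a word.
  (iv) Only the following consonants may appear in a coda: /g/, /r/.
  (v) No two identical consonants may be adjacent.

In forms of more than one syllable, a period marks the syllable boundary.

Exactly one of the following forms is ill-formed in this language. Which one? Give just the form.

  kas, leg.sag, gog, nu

kas

kas — violates constraint (iv): syllable 1 coda contains /s/, which is not a licensed coda consonant → ill-formed
leg.sag — σ1 onset /l/, coda /g/ ok; σ2 onset /s/, coda /g/ ok → well-formed
gog — σ1 onset /g/, coda /g/ ok → well-formed
nu — σ1 onset /n/, coda /∅/ ok → well-formed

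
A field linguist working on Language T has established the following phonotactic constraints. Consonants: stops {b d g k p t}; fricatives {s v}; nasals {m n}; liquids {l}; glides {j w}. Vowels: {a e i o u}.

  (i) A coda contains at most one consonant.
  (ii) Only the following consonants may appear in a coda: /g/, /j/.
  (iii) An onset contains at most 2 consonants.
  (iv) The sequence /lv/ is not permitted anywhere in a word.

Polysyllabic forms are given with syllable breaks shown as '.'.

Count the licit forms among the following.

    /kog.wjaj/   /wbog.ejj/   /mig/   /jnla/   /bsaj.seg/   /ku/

/kog.wjaj/ — σ1 onset /k/, coda /g/ ok; σ2 onset /wj/ (2C), coda /j/ ok → licit
/wbog.ejj/ — violates constraint (i): syllable 2 coda /jj/ has 2 consonants (> 1) → illicit
/mig/ — σ1 onset /m/, coda /g/ ok → licit
/jnla/ — violates constraint (iii): syllable 1 onset /jnl/ has 3 consonants (> 2) → illicit
/bsaj.seg/ — σ1 onset /bs/ (2C), coda /j/ ok; σ2 onset /s/, coda /g/ ok → licit
/ku/ — σ1 onset /k/, coda /∅/ ok → licit
Licit: /kog.wjaj/, /mig/, /bsaj.seg/, /ku/ → 4.

4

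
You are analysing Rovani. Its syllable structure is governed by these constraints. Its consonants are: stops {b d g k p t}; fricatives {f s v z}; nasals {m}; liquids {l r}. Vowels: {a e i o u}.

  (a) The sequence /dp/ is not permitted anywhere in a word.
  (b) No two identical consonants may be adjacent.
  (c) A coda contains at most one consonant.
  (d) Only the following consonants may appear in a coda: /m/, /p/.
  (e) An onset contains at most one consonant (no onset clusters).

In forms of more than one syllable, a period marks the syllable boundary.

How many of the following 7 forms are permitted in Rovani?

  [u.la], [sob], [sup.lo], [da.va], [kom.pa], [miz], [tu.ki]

5

[u.la] — σ1 onset /∅/, coda /∅/ ok; σ2 onset /l/, coda /∅/ ok → permitted
[sob] — violates constraint (d): syllable 1 coda contains /b/, which is not a licensed coda consonant → not permitted
[sup.lo] — σ1 onset /s/, coda /p/ ok; σ2 onset /l/, coda /∅/ ok → permitted
[da.va] — σ1 onset /d/, coda /∅/ ok; σ2 onset /v/, coda /∅/ ok → permitted
[kom.pa] — σ1 onset /k/, coda /m/ ok; σ2 onset /p/, coda /∅/ ok → permitted
[miz] — violates constraint (d): syllable 1 coda contains /z/, which is not a licensed coda consonant → not permitted
[tu.ki] — σ1 onset /t/, coda /∅/ ok; σ2 onset /k/, coda /∅/ ok → permitted
Permitted: [u.la], [sup.lo], [da.va], [kom.pa], [tu.ki] → 5.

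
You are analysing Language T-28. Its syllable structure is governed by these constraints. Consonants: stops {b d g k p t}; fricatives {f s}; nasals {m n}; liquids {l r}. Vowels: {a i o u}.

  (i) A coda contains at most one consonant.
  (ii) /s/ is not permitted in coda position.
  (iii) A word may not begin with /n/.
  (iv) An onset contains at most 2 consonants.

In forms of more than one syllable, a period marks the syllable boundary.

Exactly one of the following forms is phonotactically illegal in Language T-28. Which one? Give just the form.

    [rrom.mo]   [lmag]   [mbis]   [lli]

[rrom.mo] — σ1 onset /rr/ (2C), coda /m/ ok; σ2 onset /m/, coda /∅/ ok → phonotactically legal
[lmag] — σ1 onset /lm/ (2C), coda /g/ ok → phonotactically legal
[mbis] — violates constraint (ii): syllable 1 coda contains /s/ → phonotactically illegal
[lli] — σ1 onset /ll/ (2C), coda /∅/ ok → phonotactically legal

[mbis]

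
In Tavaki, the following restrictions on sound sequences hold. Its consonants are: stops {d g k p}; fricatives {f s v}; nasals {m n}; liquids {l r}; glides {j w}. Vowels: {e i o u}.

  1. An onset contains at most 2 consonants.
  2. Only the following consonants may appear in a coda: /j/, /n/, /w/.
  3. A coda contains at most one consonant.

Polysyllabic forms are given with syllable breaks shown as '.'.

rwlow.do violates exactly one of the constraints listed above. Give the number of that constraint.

1

rwlow.do: syllable 1 onset /rwl/ has 3 consonants (> 2).
This is a violation of constraint 1: "An onset contains at most 2 consonants."
The remaining constraints (2, 3) are satisfied.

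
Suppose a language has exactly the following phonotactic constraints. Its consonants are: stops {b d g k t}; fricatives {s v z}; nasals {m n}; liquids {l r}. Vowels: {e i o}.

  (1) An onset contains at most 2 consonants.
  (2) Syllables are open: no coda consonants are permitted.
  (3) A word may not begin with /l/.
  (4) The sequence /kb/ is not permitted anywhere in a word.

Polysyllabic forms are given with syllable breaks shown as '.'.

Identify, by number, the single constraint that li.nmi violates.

li.nmi: word begins with /l/.
This is a violation of constraint 3: "A word may not begin with /l/."
The remaining constraints (1, 2, 4) are satisfied.

3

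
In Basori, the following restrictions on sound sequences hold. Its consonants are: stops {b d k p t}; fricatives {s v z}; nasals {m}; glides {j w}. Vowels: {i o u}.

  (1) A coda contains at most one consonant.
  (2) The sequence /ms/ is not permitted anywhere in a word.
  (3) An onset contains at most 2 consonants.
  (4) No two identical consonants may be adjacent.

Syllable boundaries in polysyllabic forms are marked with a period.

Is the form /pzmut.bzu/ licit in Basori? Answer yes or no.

/pzmut.bzu/ — violates constraint 3: syllable 1 onset /pzm/ has 3 consonants (> 2) → illicit

no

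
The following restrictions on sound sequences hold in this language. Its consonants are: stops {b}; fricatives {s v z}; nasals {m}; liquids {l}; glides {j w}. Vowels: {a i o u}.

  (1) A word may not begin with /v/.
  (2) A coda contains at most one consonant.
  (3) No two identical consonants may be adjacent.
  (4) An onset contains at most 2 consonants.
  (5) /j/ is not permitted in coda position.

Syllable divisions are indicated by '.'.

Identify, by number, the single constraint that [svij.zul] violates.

[svij.zul]: syllable 1 coda contains /j/.
This is a violation of constraint 5: "/j/ is not permitted in coda position."
The remaining constraints (1, 2, 3, 4) are satisfied.

5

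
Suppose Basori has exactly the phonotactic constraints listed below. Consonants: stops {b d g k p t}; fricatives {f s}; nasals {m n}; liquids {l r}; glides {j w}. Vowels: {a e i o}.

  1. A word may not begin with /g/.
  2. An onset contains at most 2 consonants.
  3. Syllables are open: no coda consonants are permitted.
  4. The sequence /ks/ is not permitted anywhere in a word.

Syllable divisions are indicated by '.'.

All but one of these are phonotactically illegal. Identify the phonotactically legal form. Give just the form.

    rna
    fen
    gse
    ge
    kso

rna — σ1 onset /rn/ (2C), coda /∅/ ok → phonotactically legal
fen — violates constraint 3: syllable 1 coda /n/ has 1 consonant (> 0) → phonotactically illegal
gse — violates constraint 1: word begins with /g/ → phonotactically illegal
ge — violates constraint 1: word begins with /g/ → phonotactically illegal
kso — violates constraint 4: contains banned sequence /ks/ → phonotactically illegal

rna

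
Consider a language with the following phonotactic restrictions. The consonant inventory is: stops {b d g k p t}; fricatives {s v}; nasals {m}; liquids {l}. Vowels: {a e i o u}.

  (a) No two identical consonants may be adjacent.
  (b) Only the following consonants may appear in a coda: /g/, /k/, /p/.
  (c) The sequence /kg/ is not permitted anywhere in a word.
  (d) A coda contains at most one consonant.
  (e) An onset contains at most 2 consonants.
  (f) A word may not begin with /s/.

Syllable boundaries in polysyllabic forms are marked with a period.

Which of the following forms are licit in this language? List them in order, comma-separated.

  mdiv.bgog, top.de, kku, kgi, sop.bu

top.de

mdiv.bgog — violates constraint (b): syllable 1 coda contains /v/, which is not a licensed coda consonant → illicit
top.de — σ1 onset /t/, coda /p/ ok; σ2 onset /d/, coda /∅/ ok → licit
kku — violates constraint (a): adjacent identical consonants /kk/ → illicit
kgi — violates constraint (c): contains banned sequence /kg/ → illicit
sop.bu — violates constraint (f): word begins with /s/ → illicit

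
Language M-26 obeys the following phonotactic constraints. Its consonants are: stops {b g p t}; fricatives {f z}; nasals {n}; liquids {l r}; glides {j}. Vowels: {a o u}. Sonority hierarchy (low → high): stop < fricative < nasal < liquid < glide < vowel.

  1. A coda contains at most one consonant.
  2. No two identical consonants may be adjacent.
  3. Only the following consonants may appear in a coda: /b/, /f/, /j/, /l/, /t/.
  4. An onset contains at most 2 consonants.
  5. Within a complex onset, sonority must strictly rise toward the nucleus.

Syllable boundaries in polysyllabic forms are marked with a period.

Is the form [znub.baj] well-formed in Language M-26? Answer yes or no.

no

[znub.baj] — violates constraint 2: adjacent identical consonants /bb/ → ill-formed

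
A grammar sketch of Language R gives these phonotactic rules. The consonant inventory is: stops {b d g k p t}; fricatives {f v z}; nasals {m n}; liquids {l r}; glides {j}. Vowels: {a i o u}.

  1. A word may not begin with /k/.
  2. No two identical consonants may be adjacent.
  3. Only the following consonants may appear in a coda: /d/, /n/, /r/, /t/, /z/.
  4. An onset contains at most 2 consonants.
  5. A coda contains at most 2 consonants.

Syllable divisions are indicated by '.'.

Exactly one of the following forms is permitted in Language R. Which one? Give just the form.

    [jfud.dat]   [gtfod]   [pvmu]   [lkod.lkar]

[lkod.lkar]

[jfud.dat] — violates constraint 2: adjacent identical consonants /dd/ → not permitted
[gtfod] — violates constraint 4: syllable 1 onset /gtf/ has 3 consonants (> 2) → not permitted
[pvmu] — violates constraint 4: syllable 1 onset /pvm/ has 3 consonants (> 2) → not permitted
[lkod.lkar] — σ1 onset /lk/ (2C), coda /d/ ok; σ2 onset /lk/ (2C), coda /r/ ok → permitted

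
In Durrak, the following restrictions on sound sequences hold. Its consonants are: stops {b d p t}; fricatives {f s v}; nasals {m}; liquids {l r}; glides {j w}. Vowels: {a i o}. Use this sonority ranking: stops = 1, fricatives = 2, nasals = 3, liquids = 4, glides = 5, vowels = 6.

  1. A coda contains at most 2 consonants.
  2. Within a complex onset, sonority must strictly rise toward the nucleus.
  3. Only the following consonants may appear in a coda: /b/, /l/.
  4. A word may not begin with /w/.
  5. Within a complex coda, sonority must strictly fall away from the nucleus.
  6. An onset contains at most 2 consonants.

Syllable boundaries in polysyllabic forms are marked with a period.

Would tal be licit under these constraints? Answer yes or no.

tal — σ1 onset /t/, coda /l/ ok → licit

yes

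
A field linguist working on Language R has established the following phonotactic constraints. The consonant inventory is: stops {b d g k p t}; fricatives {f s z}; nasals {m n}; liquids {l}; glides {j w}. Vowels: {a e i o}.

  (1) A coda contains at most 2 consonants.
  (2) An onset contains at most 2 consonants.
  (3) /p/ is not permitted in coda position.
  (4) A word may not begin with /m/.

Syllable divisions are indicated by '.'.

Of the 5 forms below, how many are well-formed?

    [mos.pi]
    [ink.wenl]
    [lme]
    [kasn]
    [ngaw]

4

[mos.pi] — violates constraint 4: word begins with /m/ → ill-formed
[ink.wenl] — σ1 onset /∅/, coda /nk/ (2C) ok; σ2 onset /w/, coda /nl/ (2C) ok → well-formed
[lme] — σ1 onset /lm/ (2C), coda /∅/ ok → well-formed
[kasn] — σ1 onset /k/, coda /sn/ (2C) ok → well-formed
[ngaw] — σ1 onset /ng/ (2C), coda /w/ ok → well-formed
Well-formed: [ink.wenl], [lme], [kasn], [ngaw] → 4.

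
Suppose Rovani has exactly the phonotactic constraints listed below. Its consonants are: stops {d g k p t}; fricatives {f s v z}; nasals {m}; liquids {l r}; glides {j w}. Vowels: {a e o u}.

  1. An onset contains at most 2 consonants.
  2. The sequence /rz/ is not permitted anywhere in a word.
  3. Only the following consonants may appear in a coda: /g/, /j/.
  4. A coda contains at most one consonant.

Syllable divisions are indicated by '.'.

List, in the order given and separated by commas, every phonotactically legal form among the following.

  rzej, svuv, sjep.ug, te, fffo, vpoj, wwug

te, vpoj, wwug

rzej — violates constraint 2: contains banned sequence /rz/ → phonotactically illegal
svuv — violates constraint 3: syllable 1 coda contains /v/, which is not a licensed coda consonant → phonotactically illegal
sjep.ug — violates constraint 3: syllable 1 coda contains /p/, which is not a licensed coda consonant → phonotactically illegal
te — σ1 onset /t/, coda /∅/ ok → phonotactically legal
fffo — violates constraint 1: syllable 1 onset /fff/ has 3 consonants (> 2) → phonotactically illegal
vpoj — σ1 onset /vp/ (2C), coda /j/ ok → phonotactically legal
wwug — σ1 onset /ww/ (2C), coda /g/ ok → phonotactically legal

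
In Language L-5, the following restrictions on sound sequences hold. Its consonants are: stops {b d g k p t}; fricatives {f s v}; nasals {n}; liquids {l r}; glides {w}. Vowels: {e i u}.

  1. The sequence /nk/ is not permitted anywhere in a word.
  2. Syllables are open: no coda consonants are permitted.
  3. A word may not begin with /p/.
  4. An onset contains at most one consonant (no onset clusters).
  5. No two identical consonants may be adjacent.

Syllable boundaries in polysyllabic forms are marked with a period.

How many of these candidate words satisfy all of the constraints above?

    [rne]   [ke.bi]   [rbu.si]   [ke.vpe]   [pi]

1

[rne] — violates constraint 4: syllable 1 onset /rn/ has 2 consonants (> 1) → ill-formed
[ke.bi] — σ1 onset /k/, coda /∅/ ok; σ2 onset /b/, coda /∅/ ok → well-formed
[rbu.si] — violates constraint 4: syllable 1 onset /rb/ has 2 consonants (> 1) → ill-formed
[ke.vpe] — violates constraint 4: syllable 2 onset /vp/ has 2 consonants (> 1) → ill-formed
[pi] — violates constraint 3: word begins with /p/ → ill-formed
Well-formed: [ke.bi] → 1.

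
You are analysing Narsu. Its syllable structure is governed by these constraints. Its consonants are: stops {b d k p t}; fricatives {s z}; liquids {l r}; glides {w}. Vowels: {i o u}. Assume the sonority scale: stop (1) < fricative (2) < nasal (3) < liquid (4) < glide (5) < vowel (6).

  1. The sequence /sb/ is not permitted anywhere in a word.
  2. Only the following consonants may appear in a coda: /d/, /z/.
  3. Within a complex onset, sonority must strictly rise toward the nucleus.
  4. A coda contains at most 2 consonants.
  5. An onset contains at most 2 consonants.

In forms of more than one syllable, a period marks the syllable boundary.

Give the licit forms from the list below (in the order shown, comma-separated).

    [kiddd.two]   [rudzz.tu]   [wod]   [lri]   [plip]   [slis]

[wod]

[kiddd.two] — violates constraint 4: syllable 1 coda /ddd/ has 3 consonants (> 2) → illicit
[rudzz.tu] — violates constraint 4: syllable 1 coda /dzz/ has 3 consonants (> 2) → illicit
[wod] — σ1 onset /w/, coda /d/ ok → licit
[lri] — violates constraint 3: syllable 1 onset /lr/: /l/ (liquid, 4) → /r/ (liquid, 4) does not rise → illicit
[plip] — violates constraint 2: syllable 1 coda contains /p/, which is not a licensed coda consonant → illicit
[slis] — violates constraint 2: syllable 1 coda contains /s/, which is not a licensed coda consonant → illicit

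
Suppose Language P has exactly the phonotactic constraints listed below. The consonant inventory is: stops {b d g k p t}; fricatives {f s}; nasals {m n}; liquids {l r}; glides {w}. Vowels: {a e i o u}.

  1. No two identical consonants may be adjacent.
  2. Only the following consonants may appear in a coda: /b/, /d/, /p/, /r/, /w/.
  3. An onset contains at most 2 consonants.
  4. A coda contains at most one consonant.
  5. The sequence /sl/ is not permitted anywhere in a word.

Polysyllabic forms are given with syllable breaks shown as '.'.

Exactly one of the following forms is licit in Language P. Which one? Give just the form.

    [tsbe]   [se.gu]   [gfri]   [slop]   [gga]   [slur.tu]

[se.gu]

[tsbe] — violates constraint 3: syllable 1 onset /tsb/ has 3 consonants (> 2) → illicit
[se.gu] — σ1 onset /s/, coda /∅/ ok; σ2 onset /g/, coda /∅/ ok → licit
[gfri] — violates constraint 3: syllable 1 onset /gfr/ has 3 consonants (> 2) → illicit
[slop] — violates constraint 5: contains banned sequence /sl/ → illicit
[gga] — violates constraint 1: adjacent identical consonants /gg/ → illicit
[slur.tu] — violates constraint 5: contains banned sequence /sl/ → illicit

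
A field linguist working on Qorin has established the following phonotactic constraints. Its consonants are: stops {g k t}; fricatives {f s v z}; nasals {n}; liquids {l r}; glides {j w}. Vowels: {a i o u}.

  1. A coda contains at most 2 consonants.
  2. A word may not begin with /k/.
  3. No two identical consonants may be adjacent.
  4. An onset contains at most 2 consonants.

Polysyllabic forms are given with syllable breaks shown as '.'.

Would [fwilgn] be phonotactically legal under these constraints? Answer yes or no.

no

[fwilgn] — violates constraint 1: syllable 1 coda /lgn/ has 3 consonants (> 2) → phonotactically illegal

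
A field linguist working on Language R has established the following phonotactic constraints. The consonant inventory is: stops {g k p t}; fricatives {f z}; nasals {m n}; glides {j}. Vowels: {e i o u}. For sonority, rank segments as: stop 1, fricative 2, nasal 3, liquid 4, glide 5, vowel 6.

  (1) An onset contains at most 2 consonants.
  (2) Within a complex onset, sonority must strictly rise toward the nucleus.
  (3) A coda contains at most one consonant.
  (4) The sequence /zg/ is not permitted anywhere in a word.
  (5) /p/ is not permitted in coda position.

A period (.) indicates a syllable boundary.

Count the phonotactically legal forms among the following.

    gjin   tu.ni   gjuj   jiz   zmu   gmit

6

gjin — σ1 onset /gj/ (1→5 rises), coda /n/ ok → phonotactically legal
tu.ni — σ1 onset /t/, coda /∅/ ok; σ2 onset /n/, coda /∅/ ok → phonotactically legal
gjuj — σ1 onset /gj/ (1→5 rises), coda /j/ ok → phonotactically legal
jiz — σ1 onset /j/, coda /z/ ok → phonotactically legal
zmu — σ1 onset /zm/ (2→3 rises), coda /∅/ ok → phonotactically legal
gmit — σ1 onset /gm/ (1→3 rises), coda /t/ ok → phonotactically legal
Phonotactically legal: gjin, tu.ni, gjuj, jiz, zmu, gmit → 6.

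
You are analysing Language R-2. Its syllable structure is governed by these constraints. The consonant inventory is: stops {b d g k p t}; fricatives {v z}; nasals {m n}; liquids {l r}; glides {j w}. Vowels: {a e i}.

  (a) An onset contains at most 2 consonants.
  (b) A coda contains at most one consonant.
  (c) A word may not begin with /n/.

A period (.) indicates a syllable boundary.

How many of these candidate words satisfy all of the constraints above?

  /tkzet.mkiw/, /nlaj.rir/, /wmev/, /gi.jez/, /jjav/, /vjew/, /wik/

/tkzet.mkiw/ — violates constraint (a): syllable 1 onset /tkz/ has 3 consonants (> 2) → illicit
/nlaj.rir/ — violates constraint (c): word begins with /n/ → illicit
/wmev/ — σ1 onset /wm/ (2C), coda /v/ ok → licit
/gi.jez/ — σ1 onset /g/, coda /∅/ ok; σ2 onset /j/, coda /z/ ok → licit
/jjav/ — σ1 onset /jj/ (2C), coda /v/ ok → licit
/vjew/ — σ1 onset /vj/ (2C), coda /w/ ok → licit
/wik/ — σ1 onset /w/, coda /k/ ok → licit
Licit: /wmev/, /gi.jez/, /jjav/, /vjew/, /wik/ → 5.

5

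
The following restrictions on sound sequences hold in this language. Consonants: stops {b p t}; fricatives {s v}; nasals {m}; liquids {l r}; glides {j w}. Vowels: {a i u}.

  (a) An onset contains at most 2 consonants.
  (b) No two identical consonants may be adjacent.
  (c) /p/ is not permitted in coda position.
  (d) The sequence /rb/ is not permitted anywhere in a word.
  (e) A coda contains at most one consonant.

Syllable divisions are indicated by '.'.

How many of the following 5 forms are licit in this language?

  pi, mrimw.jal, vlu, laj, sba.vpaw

4

pi — σ1 onset /p/, coda /∅/ ok → licit
mrimw.jal — violates constraint (e): syllable 1 coda /mw/ has 2 consonants (> 1) → illicit
vlu — σ1 onset /vl/ (2C), coda /∅/ ok → licit
laj — σ1 onset /l/, coda /j/ ok → licit
sba.vpaw — σ1 onset /sb/ (2C), coda /∅/ ok; σ2 onset /vp/ (2C), coda /w/ ok → licit
Licit: pi, vlu, laj, sba.vpaw → 4.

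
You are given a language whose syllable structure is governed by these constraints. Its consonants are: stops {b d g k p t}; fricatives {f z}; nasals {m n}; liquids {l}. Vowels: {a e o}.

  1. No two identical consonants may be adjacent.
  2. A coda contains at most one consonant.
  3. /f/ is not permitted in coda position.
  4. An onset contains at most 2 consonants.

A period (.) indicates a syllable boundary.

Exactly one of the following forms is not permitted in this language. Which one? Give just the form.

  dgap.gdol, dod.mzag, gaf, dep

gaf

dgap.gdol — σ1 onset /dg/ (2C), coda /p/ ok; σ2 onset /gd/ (2C), coda /l/ ok → permitted
dod.mzag — σ1 onset /d/, coda /d/ ok; σ2 onset /mz/ (2C), coda /g/ ok → permitted
gaf — violates constraint 3: syllable 1 coda contains /f/ → not permitted
dep — σ1 onset /d/, coda /p/ ok → permitted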